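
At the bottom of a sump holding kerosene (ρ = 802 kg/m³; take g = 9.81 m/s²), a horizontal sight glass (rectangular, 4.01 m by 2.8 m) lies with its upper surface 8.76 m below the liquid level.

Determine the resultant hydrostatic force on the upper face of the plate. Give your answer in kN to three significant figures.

F ≈ 774 kN

γ = ρg = 802 × 9.81 / 1000 = 7.86762 kN/m³.
The plate is horizontal, so pressure is uniform at p = γ·h = 7.86762 × 8.76 = 68.9204 kN/m².
A = 4.01 × 2.8 = 11.228 m².
F = p·A = 68.9204 × 11.228 = 773.838 kN.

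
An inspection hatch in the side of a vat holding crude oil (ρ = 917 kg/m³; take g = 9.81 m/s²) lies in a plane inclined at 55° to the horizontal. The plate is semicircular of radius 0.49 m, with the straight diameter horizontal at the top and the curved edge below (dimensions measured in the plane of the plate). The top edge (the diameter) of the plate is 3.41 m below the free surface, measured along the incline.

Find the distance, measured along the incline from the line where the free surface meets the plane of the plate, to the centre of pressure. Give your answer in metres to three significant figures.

y_p = 3.62 m

γ = ρg = 917 × 9.81 / 1000 = 8.99577 kN/m³.
Let θ = 55° be the plate's angle to the horizontal; measure y along the incline from where the plane meets the free surface. Vertical depth h = y·sinθ with sinθ = 0.819152.
The centroid of a semicircle lies 4r/(3π) = 0.207962 m from the diameter, here below the top edge, so y_c = 3.41 + 0.207962 = 3.61796 m and h_c = 3.61796 × 0.819152 = 2.96366 m.
A = πr²/2 = π × 0.49²/2 = 0.377148 m².
Resultant F = γ·h_c·A = 8.99577 × 2.96366 × 0.377148 = 10.0549 kN.
I_c = (π/8 − 8/(9π))·r⁴ = 0.109757 × 0.49⁴ = 0.00632727 m⁴.
Centre of pressure: y_p = y_c + I_c/(y_c·A) = 3.61796 + 0.00632727/(3.61796 × 0.377148) = 3.61796 + 0.00463704 = 3.6226 m along the plane.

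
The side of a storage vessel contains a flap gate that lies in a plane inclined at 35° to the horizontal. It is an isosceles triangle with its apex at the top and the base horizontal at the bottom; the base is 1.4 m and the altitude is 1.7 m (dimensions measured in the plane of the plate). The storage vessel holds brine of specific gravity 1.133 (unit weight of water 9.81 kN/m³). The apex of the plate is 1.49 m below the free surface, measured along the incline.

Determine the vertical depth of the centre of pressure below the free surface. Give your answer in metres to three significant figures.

h_p = 1.54 m

γ = 1.133 × 9.81 = 11.11473 kN/m³.
Let θ = 35° be the plate's angle to the horizontal; measure y along the incline from where the plane meets the free surface. Vertical depth h = y·sinθ with sinθ = 0.573576.
With the apex up, the centroid sits 2h/3 = 2 × 1.7/3 = 1.13333 m below the apex, so y_c = 1.49 + 1.13333 = 2.62333 m and h_c = 2.62333 × 0.573576 = 1.50468 m.
A = ½ × 1.4 × 1.7 = 1.19 m².
Resultant F = γ·h_c·A = 11.11473 × 1.50468 × 1.19 = 19.9017 kN.
I_c = b·h³/36 = 1.4 × 1.7³/36 = 0.191061 m⁴.
Centre of pressure: y_p = y_c + I_c/(y_c·A) = 2.62333 + 0.191061/(2.62333 × 1.19) = 2.62333 + 0.0612029 = 2.68453 m along the plane.
Vertically, h_p = y_p·sinθ = 2.68453 × 0.573576 = 1.53978 m.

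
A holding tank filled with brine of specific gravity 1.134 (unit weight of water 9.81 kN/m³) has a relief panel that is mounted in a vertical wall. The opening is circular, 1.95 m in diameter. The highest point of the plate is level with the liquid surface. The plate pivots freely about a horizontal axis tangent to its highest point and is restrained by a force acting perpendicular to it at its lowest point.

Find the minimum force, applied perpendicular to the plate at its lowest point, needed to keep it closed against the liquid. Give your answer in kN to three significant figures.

P ≈ 20.2 kN

γ = 1.134 × 9.81 = 11.12454 kN/m³.
The centroid is at the centre, 0.975 m below the top of the plate, so the centroid depth is h_c = 0.975 m.
A = π(0.975)² = 2.98648 m².
Resultant F = γ·h_c·A = 11.12454 × 0.975 × 2.98648 = 32.3926 kN.
I_c = πr⁴/4 = π × 0.975⁴/4 = 0.709755 m⁴.
Centre of pressure: y_p = y_c + I_c/(y_c·A) = 0.975 + 0.709755/(0.975 × 2.98648) = 0.975 + 0.24375 = 1.21875 m along the plane.
The resultant acts 0.975 + 0.24375 = 1.21875 m (along the plate) below the hinge at the top edge, so the moment about the hinge is M = F × 1.21875 = 32.3926 × 1.21875 = 39.4785 kN·m.
A normal force at the bottom, 1.95 m from the hinge, must supply this moment: P = 39.4785/1.95 = 20.2454 kN.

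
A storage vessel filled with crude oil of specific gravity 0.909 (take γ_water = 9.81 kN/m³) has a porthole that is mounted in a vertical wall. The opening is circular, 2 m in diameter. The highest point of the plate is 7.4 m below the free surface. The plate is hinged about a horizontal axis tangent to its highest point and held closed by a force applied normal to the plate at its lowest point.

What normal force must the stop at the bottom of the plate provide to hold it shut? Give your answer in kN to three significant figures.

P ≈ 121 kN

γ = 0.909 × 9.81 = 8.91729 kN/m³.
The centroid is at the centre, 1 m below the top of the plate, so the centroid depth is h_c = 7.4 + 1 = 8.4 m.
A = π(1)² = 3.14159 m².
Resultant F = γ·h_c·A = 8.91729 × 8.4 × 3.14159 = 235.322 kN.
I_c = πr⁴/4 = π × 1⁴/4 = 0.785398 m⁴.
Centre of pressure: y_p = y_c + I_c/(y_c·A) = 8.4 + 0.785398/(8.4 × 3.14159) = 8.4 + 0.0297619 = 8.42976 m along the plane.
The resultant acts 1 + 0.0297619 = 1.02976 m (along the plate) below the hinge at the top edge, so the moment about the hinge is M = F × 1.02976 = 235.322 × 1.02976 = 242.325 kN·m.
A normal force at the bottom, 2 m from the hinge, must supply this moment: P = 242.325/2 = 121.162 kN.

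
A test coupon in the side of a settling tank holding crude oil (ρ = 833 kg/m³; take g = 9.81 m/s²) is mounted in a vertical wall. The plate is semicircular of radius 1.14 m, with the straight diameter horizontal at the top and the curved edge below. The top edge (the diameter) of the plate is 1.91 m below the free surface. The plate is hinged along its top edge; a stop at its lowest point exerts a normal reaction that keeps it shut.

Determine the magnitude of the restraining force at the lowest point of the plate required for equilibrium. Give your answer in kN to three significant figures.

P ≈ 18.3 kN

γ = ρg = 833 × 9.81 / 1000 = 8.17173 kN/m³.
The centroid of a semicircle lies 4r/(3π) = 0.483831 m from the diameter, here below the top edge, so the centroid depth is h_c = 1.91 + 0.483831 = 2.39383 m.
A = πr²/2 = π × 1.14²/2 = 2.04141 m².
Resultant F = γ·h_c·A = 8.17173 × 2.39383 × 2.04141 = 39.9335 kN.
I_c = (π/8 − 8/(9π))·r⁴ = 0.109757 × 1.14⁴ = 0.185375 m⁴.
Centre of pressure: y_p = y_c + I_c/(y_c·A) = 2.39383 + 0.185375/(2.39383 × 2.04141) = 2.39383 + 0.0379339 = 2.43176 m along the plane.
The resultant acts 0.483831 + 0.0379339 = 0.521765 m (along the plate) below the hinge at the top edge, so the moment about the hinge is M = F × 0.521765 = 39.9335 × 0.521765 = 20.8359 kN·m.
A normal force at the bottom, 1.14 m from the hinge, must supply this moment: P = 20.8359/1.14 = 18.2771 kN.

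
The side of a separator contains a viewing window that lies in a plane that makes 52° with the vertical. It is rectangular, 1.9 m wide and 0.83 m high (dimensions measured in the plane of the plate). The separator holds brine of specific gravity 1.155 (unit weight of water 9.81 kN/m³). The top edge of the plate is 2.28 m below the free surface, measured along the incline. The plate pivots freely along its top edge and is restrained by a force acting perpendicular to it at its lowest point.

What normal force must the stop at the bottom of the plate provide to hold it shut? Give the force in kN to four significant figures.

P ≈ 15.58 kN

γ = 1.155 × 9.81 = 11.33055 kN/m³.
The plate makes 52° with the vertical, i.e. θ = 90° − 52° = 38° to the horizontal. Measuring y along the incline from the free-surface line, vertical depth h = y·sinθ with sinθ = 0.615661.
The centroid lies 0.83/2 = 0.415 m below the top edge, so y_c = 2.28 + 0.415 = 2.695 m and h_c = 2.695 × 0.615661 = 1.65921 m.
A = 1.9 × 0.83 = 1.577 m².
Resultant F = γ·h_c·A = 11.33055 × 1.65921 × 1.577 = 29.6472 kN.
I_c = b·h³/12 = 1.9 × 0.83³/12 = 0.0905329 m⁴.
Centre of pressure: y_p = y_c + I_c/(y_c·A) = 2.695 + 0.0905329/(2.695 × 1.577) = 2.695 + 0.0213018 = 2.7163 m along the plane.
The resultant acts 0.415 + 0.0213018 = 0.436302 m (along the plate) below the hinge at the top edge, so the moment about the hinge is M = F × 0.436302 = 29.6472 × 0.436302 = 12.9351 kN·m.
A normal force at the bottom, 0.83 m from the hinge, must supply this moment: P = 12.9351/0.83 = 15.5845 kN.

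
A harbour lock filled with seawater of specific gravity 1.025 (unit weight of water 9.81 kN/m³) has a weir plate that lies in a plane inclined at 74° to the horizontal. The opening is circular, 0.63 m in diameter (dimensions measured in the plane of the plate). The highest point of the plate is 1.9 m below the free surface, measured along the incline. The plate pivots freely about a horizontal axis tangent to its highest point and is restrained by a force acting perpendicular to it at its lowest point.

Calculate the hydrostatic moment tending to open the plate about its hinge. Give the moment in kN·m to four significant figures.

M ≈ 2.177 kN·m

γ = 1.025 × 9.81 = 10.05525 kN/m³.
Let θ = 74° be the plate's angle to the horizontal; measure y along the incline from where the plane meets the free surface. Vertical depth h = y·sinθ with sinθ = 0.961262.
The centroid is at the centre, 0.315 m below the top of the plate, so y_c = 1.9 + 0.315 = 2.215 m and h_c = 2.215 × 0.961262 = 2.1292 m.
A = π(0.315)² = 0.311725 m².
Resultant F = γ·h_c·A = 10.05525 × 2.1292 × 0.311725 = 6.67392 kN.
I_c = πr⁴/4 = π × 0.315⁴/4 = 0.00773272 m⁴.
Centre of pressure: y_p = y_c + I_c/(y_c·A) = 2.215 + 0.00773272/(2.215 × 0.311725) = 2.215 + 0.0111992 = 2.2262 m along the plane.
The resultant acts 0.315 + 0.0111992 = 0.326199 m (along the plate) below the hinge at the top edge, so the moment about the hinge is M = F × 0.326199 = 6.67392 × 0.326199 = 2.17703 kN·m.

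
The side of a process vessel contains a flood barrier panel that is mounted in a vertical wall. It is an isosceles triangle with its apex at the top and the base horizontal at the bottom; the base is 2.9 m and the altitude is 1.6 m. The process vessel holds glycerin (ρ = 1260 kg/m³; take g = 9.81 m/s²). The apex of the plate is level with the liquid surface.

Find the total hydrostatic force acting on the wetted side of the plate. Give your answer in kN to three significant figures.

F ≈ 30.6 kN

γ = ρg = 1260 × 9.81 / 1000 = 12.3606 kN/m³.
With the apex up, the centroid sits 2h/3 = 2 × 1.6/3 = 1.06667 m below the apex, so the centroid depth is h_c = 1.06667 m.
A = ½ × 2.9 × 1.6 = 2.32 m².
Resultant F = γ·h_c·A = 12.3606 × 1.06667 × 2.32 = 30.5885 kN.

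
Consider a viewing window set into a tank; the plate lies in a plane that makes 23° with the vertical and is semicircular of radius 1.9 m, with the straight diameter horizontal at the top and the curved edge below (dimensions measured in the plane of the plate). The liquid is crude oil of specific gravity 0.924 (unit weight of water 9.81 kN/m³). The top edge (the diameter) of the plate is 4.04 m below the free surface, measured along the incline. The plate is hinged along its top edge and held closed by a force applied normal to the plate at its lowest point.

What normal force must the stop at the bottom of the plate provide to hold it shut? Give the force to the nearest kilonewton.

γ = 0.924 × 9.81 = 9.06444 kN/m³.
The plate makes 23° with the vertical, i.e. θ = 90° − 23° = 67° to the horizontal. Measuring y along the incline from the free-surface line, vertical depth h = y·sinθ with sinθ = 0.920505.
The centroid of a semicircle lies 4r/(3π) = 0.806385 m from the diameter, here below the top edge, so y_c = 4.04 + 0.806385 = 4.84638 m and h_c = 4.84638 × 0.920505 = 4.46112 m.
A = πr²/2 = π × 1.9²/2 = 5.67057 m².
Resultant F = γ·h_c·A = 9.06444 × 4.46112 × 5.67057 = 229.304 kN.
I_c = (π/8 − 8/(9π))·r⁴ = 0.109757 × 1.9⁴ = 1.43036 m⁴.
Centre of pressure: y_p = y_c + I_c/(y_c·A) = 4.84638 + 1.43036/(4.84638 × 5.67057) = 4.84638 + 0.0520477 = 4.89843 m along the plane.
The resultant acts 0.806385 + 0.0520477 = 0.858433 m (along the plate) below the hinge at the top edge, so the moment about the hinge is M = F × 0.858433 = 229.304 × 0.858433 = 196.842 kN·m.
A normal force at the bottom, 1.9 m from the hinge, must supply this moment: P = 196.842/1.9 = 103.601 kN.

P ≈ 104 kN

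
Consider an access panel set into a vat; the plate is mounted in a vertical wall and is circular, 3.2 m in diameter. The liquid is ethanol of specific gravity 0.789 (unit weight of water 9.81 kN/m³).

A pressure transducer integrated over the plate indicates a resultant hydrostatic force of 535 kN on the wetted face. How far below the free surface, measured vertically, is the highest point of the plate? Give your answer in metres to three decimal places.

d_top ≈ 6.994 m

γ = 0.789 × 9.81 = 7.74009 kN/m³.
A = π(1.6)² = 8.04248 m².
From F = γ·h_c·A, the centroid depth is h_c = 535/(7.74009 × 8.04248) = 8.59444 m.
The centroid is at the centre, 1.6 m below the top of the plate, so the highest point sits at h_top = 8.59444 − 1.6 = 6.99444 m below the surface.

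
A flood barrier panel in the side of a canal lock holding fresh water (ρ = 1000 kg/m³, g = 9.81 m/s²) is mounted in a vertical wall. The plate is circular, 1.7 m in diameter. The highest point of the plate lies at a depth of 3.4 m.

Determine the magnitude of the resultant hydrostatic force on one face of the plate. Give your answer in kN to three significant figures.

F ≈ 94.6 kN

γ = ρg = 1000 × 9.81 = 9810 N/m³ = 9.81 kN/m³.
The centroid is at the centre, 0.85 m below the top of the plate, so the centroid depth is h_c = 3.4 + 0.85 = 4.25 m.
A = π(0.85)² = 2.2698 m².
Resultant F = γ·h_c·A = 9.81 × 4.25 × 2.2698 = 94.6336 kN.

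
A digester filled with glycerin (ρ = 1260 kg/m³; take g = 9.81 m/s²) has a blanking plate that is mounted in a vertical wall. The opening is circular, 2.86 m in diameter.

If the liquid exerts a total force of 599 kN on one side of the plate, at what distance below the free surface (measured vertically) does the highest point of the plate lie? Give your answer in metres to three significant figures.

d_top ≈ 6.11 m

γ = ρg = 1260 × 9.81 / 1000 = 12.3606 kN/m³.
A = π(1.43)² = 6.42424 m².
From F = γ·h_c·A, the centroid depth is h_c = 599/(12.3606 × 6.42424) = 7.54337 m.
The centroid is at the centre, 1.43 m below the top of the plate, so the highest point sits at h_top = 7.54337 − 1.43 = 6.11337 m below the surface.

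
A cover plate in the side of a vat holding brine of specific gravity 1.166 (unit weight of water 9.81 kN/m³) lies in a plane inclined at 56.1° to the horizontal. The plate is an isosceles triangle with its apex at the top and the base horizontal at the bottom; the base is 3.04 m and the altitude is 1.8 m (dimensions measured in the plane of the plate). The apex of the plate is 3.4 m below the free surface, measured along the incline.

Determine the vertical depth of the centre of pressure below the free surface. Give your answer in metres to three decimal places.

γ = 1.166 × 9.81 = 11.43846 kN/m³.
Let θ = 56.1° be the plate's angle to the horizontal; measure y along the incline from where the plane meets the free surface. Vertical depth h = y·sinθ with sinθ = 0.830012.
With the apex up, the centroid sits 2h/3 = 2 × 1.8/3 = 1.2 m below the apex, so y_c = 3.4 + 1.2 = 4.6 m and h_c = 4.6 × 0.830012 = 3.81806 m.
A = ½ × 3.04 × 1.8 = 2.736 m².
Resultant F = γ·h_c·A = 11.43846 × 3.81806 × 2.736 = 119.489 kN.
I_c = b·h³/36 = 3.04 × 1.8³/36 = 0.49248 m⁴.
Centre of pressure: y_p = y_c + I_c/(y_c·A) = 4.6 + 0.49248/(4.6 × 2.736) = 4.6 + 0.0391304 = 4.63913 m along the plane.
Vertically, h_p = y_p·sinθ = 4.63913 × 0.830012 = 3.85053 m.

h_p = 3.851 m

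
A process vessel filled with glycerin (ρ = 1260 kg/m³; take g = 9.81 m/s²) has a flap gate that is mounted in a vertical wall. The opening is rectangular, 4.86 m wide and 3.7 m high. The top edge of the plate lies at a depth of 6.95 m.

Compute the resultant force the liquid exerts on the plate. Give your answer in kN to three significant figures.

F ≈ 1960 kN

γ = ρg = 1260 × 9.81 / 1000 = 12.3606 kN/m³.
The centroid lies 3.7/2 = 1.85 m below the top edge, so the centroid depth is h_c = 6.95 + 1.85 = 8.8 m.
A = 4.86 × 3.7 = 17.982 m².
Resultant F = γ·h_c·A = 12.3606 × 8.8 × 17.982 = 1955.96 kN.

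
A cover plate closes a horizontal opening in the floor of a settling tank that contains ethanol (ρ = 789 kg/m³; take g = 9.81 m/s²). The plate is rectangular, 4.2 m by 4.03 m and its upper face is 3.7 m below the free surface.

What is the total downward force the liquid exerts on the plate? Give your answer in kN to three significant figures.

F ≈ 485 kN

γ = ρg = 789 × 9.81 / 1000 = 7.74009 kN/m³.
The plate is horizontal, so pressure is uniform at p = γ·h = 7.74009 × 3.7 = 28.6383 kN/m².
A = 4.2 × 4.03 = 16.926 m².
F = p·A = 28.6383 × 16.926 = 484.732 kN.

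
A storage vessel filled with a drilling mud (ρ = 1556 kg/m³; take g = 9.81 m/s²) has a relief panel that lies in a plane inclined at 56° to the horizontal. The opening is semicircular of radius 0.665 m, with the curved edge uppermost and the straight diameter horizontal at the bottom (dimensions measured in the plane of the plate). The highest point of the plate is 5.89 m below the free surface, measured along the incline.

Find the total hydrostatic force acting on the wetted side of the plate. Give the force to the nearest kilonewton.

γ = ρg = 1556 × 9.81 / 1000 = 15.26436 kN/m³.
Let θ = 56° be the plate's angle to the horizontal; measure y along the incline from where the plane meets the free surface. Vertical depth h = y·sinθ with sinθ = 0.829038.
The centroid lies 4r/(3π) = 0.282235 m above the diameter, so r − 4r/(3π) = 0.665 − 0.282235 = 0.382765 m below the topmost point, so y_c = 5.89 + 0.382765 = 6.27276 m and h_c = 6.27276 × 0.829038 = 5.20036 m.
A = πr²/2 = π × 0.665²/2 = 0.694645 m².
Resultant F = γ·h_c·A = 15.26436 × 5.20036 × 0.694645 = 55.141 kN.

F ≈ 55 kN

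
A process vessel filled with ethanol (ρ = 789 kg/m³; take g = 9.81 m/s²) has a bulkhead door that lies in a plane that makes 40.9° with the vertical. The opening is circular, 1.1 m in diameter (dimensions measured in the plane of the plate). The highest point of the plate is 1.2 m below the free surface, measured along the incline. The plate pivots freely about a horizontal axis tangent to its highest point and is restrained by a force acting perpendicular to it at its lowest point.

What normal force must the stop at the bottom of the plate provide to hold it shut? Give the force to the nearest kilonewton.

γ = ρg = 789 × 9.81 / 1000 = 7.74009 kN/m³.
The plate makes 40.9° with the vertical, i.e. θ = 90° − 40.9° = 49.1° to the horizontal. Measuring y along the incline from the free-surface line, vertical depth h = y·sinθ with sinθ = 0.755853.
The centroid is at the centre, 0.55 m below the top of the plate, so y_c = 1.2 + 0.55 = 1.75 m and h_c = 1.75 × 0.755853 = 1.32274 m.
A = π(0.55)² = 0.950332 m².
Resultant F = γ·h_c·A = 7.74009 × 1.32274 × 0.950332 = 9.72962 kN.
I_c = πr⁴/4 = π × 0.55⁴/4 = 0.0718688 m⁴.
Centre of pressure: y_p = y_c + I_c/(y_c·A) = 1.75 + 0.0718688/(1.75 × 0.950332) = 1.75 + 0.0432143 = 1.79321 m along the plane.
The resultant acts 0.55 + 0.0432143 = 0.593214 m (along the plate) below the hinge at the top edge, so the moment about the hinge is M = F × 0.593214 = 9.72962 × 0.593214 = 5.77175 kN·m.
A normal force at the bottom, 1.1 m from the hinge, must supply this moment: P = 5.77175/1.1 = 5.24705 kN.

P ≈ 5 kN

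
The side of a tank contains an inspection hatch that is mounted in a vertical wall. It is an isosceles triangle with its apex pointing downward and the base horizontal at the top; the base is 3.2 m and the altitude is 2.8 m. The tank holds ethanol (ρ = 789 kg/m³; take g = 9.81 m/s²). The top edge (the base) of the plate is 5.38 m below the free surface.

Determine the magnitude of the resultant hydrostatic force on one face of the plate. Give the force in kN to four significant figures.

γ = ρg = 789 × 9.81 / 1000 = 7.74009 kN/m³.
With the apex down, the centroid sits h/3 = 2.8/3 = 0.933333 m below the base (the top edge), so the centroid depth is h_c = 5.38 + 0.933333 = 6.31333 m.
A = ½ × 3.2 × 2.8 = 4.48 m².
Resultant F = γ·h_c·A = 7.74009 × 6.31333 × 4.48 = 218.919 kN.

F ≈ 218.9 kN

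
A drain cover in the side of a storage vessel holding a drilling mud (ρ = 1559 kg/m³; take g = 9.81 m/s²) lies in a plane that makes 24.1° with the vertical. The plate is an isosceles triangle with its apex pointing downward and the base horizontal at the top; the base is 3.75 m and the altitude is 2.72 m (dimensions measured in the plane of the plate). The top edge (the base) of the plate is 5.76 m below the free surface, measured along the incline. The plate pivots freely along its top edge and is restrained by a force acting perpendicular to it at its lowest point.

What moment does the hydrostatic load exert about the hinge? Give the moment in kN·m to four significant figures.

γ = ρg = 1559 × 9.81 / 1000 = 15.29379 kN/m³.
The plate makes 24.1° with the vertical, i.e. θ = 90° − 24.1° = 65.9° to the horizontal. Measuring y along the incline from the free-surface line, vertical depth h = y·sinθ with sinθ = 0.912834.
With the apex down, the centroid sits h/3 = 2.72/3 = 0.906667 m below the base (the top edge), so y_c = 5.76 + 0.906667 = 6.66667 m and h_c = 6.66667 × 0.912834 = 6.08556 m.
A = ½ × 3.75 × 2.72 = 5.1 m².
Resultant F = γ·h_c·A = 15.29379 × 6.08556 × 5.1 = 474.664 kN.
I_c = b·h³/36 = 3.75 × 2.72³/36 = 2.09621 m⁴.
Centre of pressure: y_p = y_c + I_c/(y_c·A) = 6.66667 + 2.09621/(6.66667 × 5.1) = 6.66667 + 0.0616532 = 6.72832 m along the plane.
The resultant acts 0.906667 + 0.0616532 = 0.96832 m (along the plate) below the hinge at the top edge, so the moment about the hinge is M = F × 0.96832 = 474.664 × 0.96832 = 459.627 kN·m.

M ≈ 459.6 kN·m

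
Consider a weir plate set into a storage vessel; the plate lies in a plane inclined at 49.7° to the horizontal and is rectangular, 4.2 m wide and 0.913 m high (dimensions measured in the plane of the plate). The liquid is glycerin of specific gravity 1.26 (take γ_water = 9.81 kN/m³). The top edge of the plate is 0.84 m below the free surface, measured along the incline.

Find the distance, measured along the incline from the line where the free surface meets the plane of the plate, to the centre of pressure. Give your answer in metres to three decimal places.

γ = 1.26 × 9.81 = 12.3606 kN/m³.
Let θ = 49.7° be the plate's angle to the horizontal; measure y along the incline from where the plane meets the free surface. Vertical depth h = y·sinθ with sinθ = 0.762668.
The centroid lies 0.913/2 = 0.4565 m below the top edge, so y_c = 0.84 + 0.4565 = 1.2965 m and h_c = 1.2965 × 0.762668 = 0.988799 m.
A = 4.2 × 0.913 = 3.8346 m².
Resultant F = γ·h_c·A = 12.3606 × 0.988799 × 3.8346 = 46.8671 kN.
I_c = b·h³/12 = 4.2 × 0.913³/12 = 0.266367 m⁴.
Centre of pressure: y_p = y_c + I_c/(y_c·A) = 1.2965 + 0.266367/(1.2965 × 3.8346) = 1.2965 + 0.0535782 = 1.35008 m along the plane.

y_p = 1.350 m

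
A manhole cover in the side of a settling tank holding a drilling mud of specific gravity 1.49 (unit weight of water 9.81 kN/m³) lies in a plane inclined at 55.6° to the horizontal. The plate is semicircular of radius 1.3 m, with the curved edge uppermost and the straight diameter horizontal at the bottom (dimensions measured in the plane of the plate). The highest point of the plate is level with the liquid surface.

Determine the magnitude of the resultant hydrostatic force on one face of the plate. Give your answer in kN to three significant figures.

γ = 1.49 × 9.81 = 14.6169 kN/m³.
Let θ = 55.6° be the plate's angle to the horizontal; measure y along the incline from where the plane meets the free surface. Vertical depth h = y·sinθ with sinθ = 0.825113.
The centroid lies 4r/(3π) = 0.551737 m above the diameter, so r − 4r/(3π) = 1.3 − 0.551737 = 0.748263 m below the topmost point, so y_c = 0.748263 m and h_c = 0.748263 × 0.825113 = 0.617402 m.
A = πr²/2 = π × 1.3²/2 = 2.65465 m².
Resultant F = γ·h_c·A = 14.6169 × 0.617402 × 2.65465 = 23.9569 kN.

F ≈ 24.0 kN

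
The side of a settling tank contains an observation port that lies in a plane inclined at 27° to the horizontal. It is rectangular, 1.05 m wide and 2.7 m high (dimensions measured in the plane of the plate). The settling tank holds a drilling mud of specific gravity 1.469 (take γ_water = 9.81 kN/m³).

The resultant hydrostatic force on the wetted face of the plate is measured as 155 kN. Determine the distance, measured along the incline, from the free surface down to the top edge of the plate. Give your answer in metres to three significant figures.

y_top ≈ 7.01 m

γ = 1.469 × 9.81 = 14.41089 kN/m³.
A = 1.05 × 2.7 = 2.835 m².
From F = γ·h_c·A, the centroid depth is h_c = 155/(14.41089 × 2.835) = 3.79392 m.
Let θ = 27° be the plate's angle to the horizontal; measure y along the incline from where the plane meets the free surface. Vertical depth h = y·sinθ with sinθ = 0.453990.
Along the incline, y_c = h_c/sinθ = 3.79392/0.453990 = 8.35684 m.
The centroid lies 2.7/2 = 1.35 m below the top edge, so the top edge sits at y_top = 8.35684 − 1.35 = 7.00684 m along the incline.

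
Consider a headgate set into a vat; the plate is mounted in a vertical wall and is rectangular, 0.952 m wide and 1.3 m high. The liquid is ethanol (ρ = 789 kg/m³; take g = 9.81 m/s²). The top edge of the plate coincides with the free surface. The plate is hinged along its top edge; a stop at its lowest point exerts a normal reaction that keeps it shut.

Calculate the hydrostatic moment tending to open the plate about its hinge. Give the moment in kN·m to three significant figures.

γ = ρg = 789 × 9.81 / 1000 = 7.74009 kN/m³.
The centroid lies 1.3/2 = 0.65 m below the top edge, so the centroid depth is h_c = 0.65 m.
A = 0.952 × 1.3 = 1.2376 m².
Resultant F = γ·h_c·A = 7.74009 × 0.65 × 1.2376 = 6.22644 kN.
I_c = b·h³/12 = 0.952 × 1.3³/12 = 0.174295 m⁴.
Centre of pressure: y_p = y_c + I_c/(y_c·A) = 0.65 + 0.174295/(0.65 × 1.2376) = 0.65 + 0.216666 = 0.866666 m along the plane.
The resultant acts 0.65 + 0.216666 = 0.866666 m (along the plate) below the hinge at the top edge, so the moment about the hinge is M = F × 0.866666 = 6.22644 × 0.866666 = 5.39624 kN·m.

M ≈ 5.40 kN·m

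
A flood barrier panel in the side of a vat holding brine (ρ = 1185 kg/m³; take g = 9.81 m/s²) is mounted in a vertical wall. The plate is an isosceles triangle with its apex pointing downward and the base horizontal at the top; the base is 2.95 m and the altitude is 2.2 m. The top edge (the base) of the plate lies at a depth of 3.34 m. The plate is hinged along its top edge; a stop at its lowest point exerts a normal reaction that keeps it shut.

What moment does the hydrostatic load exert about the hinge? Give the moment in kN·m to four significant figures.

γ = ρg = 1185 × 9.81 / 1000 = 11.62485 kN/m³.
With the apex down, the centroid sits h/3 = 2.2/3 = 0.733333 m below the base (the top edge), so the centroid depth is h_c = 3.34 + 0.733333 = 4.07333 m.
A = ½ × 2.95 × 2.2 = 3.245 m².
Resultant F = γ·h_c·A = 11.62485 × 4.07333 × 3.245 = 153.657 kN.
I_c = b·h³/36 = 2.95 × 2.2³/36 = 0.872544 m⁴.
Centre of pressure: y_p = y_c + I_c/(y_c·A) = 4.07333 + 0.872544/(4.07333 × 3.245) = 4.07333 + 0.066012 = 4.13934 m along the plane.
The resultant acts 0.733333 + 0.066012 = 0.799345 m (along the plate) below the hinge at the top edge, so the moment about the hinge is M = F × 0.799345 = 153.657 × 0.799345 = 122.825 kN·m.

M ≈ 122.8 kN·m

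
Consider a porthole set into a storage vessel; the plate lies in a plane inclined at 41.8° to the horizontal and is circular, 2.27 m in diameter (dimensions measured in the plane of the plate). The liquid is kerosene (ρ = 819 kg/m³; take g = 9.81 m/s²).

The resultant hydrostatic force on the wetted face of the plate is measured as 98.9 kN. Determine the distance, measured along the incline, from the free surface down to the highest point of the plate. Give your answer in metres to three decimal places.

y_top ≈ 3.428 m

γ = ρg = 819 × 9.81 / 1000 = 8.03439 kN/m³.
A = π(1.135)² = 4.04708 m².
From F = γ·h_c·A, the centroid depth is h_c = 98.9/(8.03439 × 4.04708) = 3.0416 m.
Let θ = 41.8° be the plate's angle to the horizontal; measure y along the incline from where the plane meets the free surface. Vertical depth h = y·sinθ with sinθ = 0.666532.
Along the incline, y_c = h_c/sinθ = 3.0416/0.666532 = 4.56332 m.
The centroid is at the centre, 1.135 m below the top of the plate, so the highest point sits at y_top = 4.56332 − 1.135 = 3.42832 m along the incline.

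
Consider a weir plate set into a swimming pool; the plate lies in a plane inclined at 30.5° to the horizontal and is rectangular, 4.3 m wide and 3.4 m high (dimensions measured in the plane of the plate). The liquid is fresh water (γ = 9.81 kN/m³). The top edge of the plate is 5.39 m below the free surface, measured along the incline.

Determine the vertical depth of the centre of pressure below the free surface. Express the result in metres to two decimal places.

h_p = 3.67 m

γ = 9.81 kN/m³.
Let θ = 30.5° be the plate's angle to the horizontal; measure y along the incline from where the plane meets the free surface. Vertical depth h = y·sinθ with sinθ = 0.507538.
The centroid lies 3.4/2 = 1.7 m below the top edge, so y_c = 5.39 + 1.7 = 7.09 m and h_c = 7.09 × 0.507538 = 3.59844 m.
A = 4.3 × 3.4 = 14.62 m².
Resultant F = γ·h_c·A = 9.81 × 3.59844 × 14.62 = 516.096 kN.
I_c = b·h³/12 = 4.3 × 3.4³/12 = 14.0839 m⁴.
Centre of pressure: y_p = y_c + I_c/(y_c·A) = 7.09 + 14.0839/(7.09 × 14.62) = 7.09 + 0.135872 = 7.22587 m along the plane.
Vertically, h_p = y_p·sinθ = 7.22587 × 0.507538 = 3.6674 m.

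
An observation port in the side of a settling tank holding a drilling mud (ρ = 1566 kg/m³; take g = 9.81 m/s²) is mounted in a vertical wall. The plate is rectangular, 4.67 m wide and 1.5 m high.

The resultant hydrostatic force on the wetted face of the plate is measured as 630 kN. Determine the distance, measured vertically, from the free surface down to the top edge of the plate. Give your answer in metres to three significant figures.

d_top ≈ 5.10 m

γ = ρg = 1566 × 9.81 / 1000 = 15.36246 kN/m³.
A = 4.67 × 1.5 = 7.005 m².
From F = γ·h_c·A, the centroid depth is h_c = 630/(15.36246 × 7.005) = 5.85426 m.
The centroid lies 1.5/2 = 0.75 m below the top edge, so the top edge sits at h_top = 5.85426 − 0.75 = 5.10426 m below the surface.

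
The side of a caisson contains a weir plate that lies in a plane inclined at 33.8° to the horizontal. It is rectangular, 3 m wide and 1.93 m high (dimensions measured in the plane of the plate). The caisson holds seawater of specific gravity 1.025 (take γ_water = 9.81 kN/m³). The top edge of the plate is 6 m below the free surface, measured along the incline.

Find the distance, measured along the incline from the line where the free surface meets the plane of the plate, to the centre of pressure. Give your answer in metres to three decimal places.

γ = 1.025 × 9.81 = 10.05525 kN/m³.
Let θ = 33.8° be the plate's angle to the horizontal; measure y along the incline from where the plane meets the free surface. Vertical depth h = y·sinθ with sinθ = 0.556296.
The centroid lies 1.93/2 = 0.965 m below the top edge, so y_c = 6 + 0.965 = 6.965 m and h_c = 6.965 × 0.556296 = 3.8746 m.
A = 3 × 1.93 = 5.79 m².
Resultant F = γ·h_c·A = 10.05525 × 3.8746 × 5.79 = 225.579 kN.
I_c = b·h³/12 = 3 × 1.93³/12 = 1.79726 m⁴.
Centre of pressure: y_p = y_c + I_c/(y_c·A) = 6.965 + 1.79726/(6.965 × 5.79) = 6.965 + 0.0445668 = 7.00957 m along the plane.

y_p = 7.010 m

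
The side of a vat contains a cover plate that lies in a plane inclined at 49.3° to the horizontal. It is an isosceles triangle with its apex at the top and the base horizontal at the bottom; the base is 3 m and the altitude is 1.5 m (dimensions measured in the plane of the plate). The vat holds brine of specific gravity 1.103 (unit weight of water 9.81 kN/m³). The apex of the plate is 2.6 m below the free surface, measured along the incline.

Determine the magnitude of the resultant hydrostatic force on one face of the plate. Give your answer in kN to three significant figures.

γ = 1.103 × 9.81 = 10.82043 kN/m³.
Let θ = 49.3° be the plate's angle to the horizontal; measure y along the incline from where the plane meets the free surface. Vertical depth h = y·sinθ with sinθ = 0.758134.
With the apex up, the centroid sits 2h/3 = 2 × 1.5/3 = 1 m below the apex, so y_c = 2.6 + 1 = 3.6 m and h_c = 3.6 × 0.758134 = 2.72928 m.
A = ½ × 3 × 1.5 = 2.25 m².
Resultant F = γ·h_c·A = 10.82043 × 2.72928 × 2.25 = 66.447 kN.

F ≈ 66.4 kN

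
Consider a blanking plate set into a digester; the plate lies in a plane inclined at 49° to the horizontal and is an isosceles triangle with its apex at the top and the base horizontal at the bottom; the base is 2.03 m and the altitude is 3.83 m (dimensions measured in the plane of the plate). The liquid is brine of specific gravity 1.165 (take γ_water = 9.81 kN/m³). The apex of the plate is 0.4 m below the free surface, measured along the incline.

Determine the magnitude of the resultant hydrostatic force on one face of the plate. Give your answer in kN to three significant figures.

γ = 1.165 × 9.81 = 11.42865 kN/m³.
Let θ = 49° be the plate's angle to the horizontal; measure y along the incline from where the plane meets the free surface. Vertical depth h = y·sinθ with sinθ = 0.754710.
With the apex up, the centroid sits 2h/3 = 2 × 3.83/3 = 2.55333 m below the apex, so y_c = 0.4 + 2.55333 = 2.95333 m and h_c = 2.95333 × 0.754710 = 2.22891 m.
A = ½ × 2.03 × 3.83 = 3.88745 m².
Resultant F = γ·h_c·A = 11.42865 × 2.22891 × 3.88745 = 99.0267 kN.

F ≈ 99.0 kN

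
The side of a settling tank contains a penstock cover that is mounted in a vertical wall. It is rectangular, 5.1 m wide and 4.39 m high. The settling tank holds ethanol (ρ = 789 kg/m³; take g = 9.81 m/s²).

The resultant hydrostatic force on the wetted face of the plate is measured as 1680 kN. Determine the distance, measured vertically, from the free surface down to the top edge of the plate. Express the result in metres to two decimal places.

d_top ≈ 7.50 m

γ = ρg = 789 × 9.81 / 1000 = 7.74009 kN/m³.
A = 5.1 × 4.39 = 22.389 m².
From F = γ·h_c·A, the centroid depth is h_c = 1680/(7.74009 × 22.389) = 9.69457 m.
The centroid lies 4.39/2 = 2.195 m below the top edge, so the top edge sits at h_top = 9.69457 − 2.195 = 7.49957 m below the surface.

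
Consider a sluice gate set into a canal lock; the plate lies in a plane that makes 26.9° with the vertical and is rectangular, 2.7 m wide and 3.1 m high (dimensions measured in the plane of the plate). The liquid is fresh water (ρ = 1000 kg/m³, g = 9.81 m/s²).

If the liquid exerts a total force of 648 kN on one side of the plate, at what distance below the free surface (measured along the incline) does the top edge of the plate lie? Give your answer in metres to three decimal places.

γ = ρg = 1000 × 9.81 = 9810 N/m³ = 9.81 kN/m³.
A = 2.7 × 3.1 = 8.37 m².
From F = γ·h_c·A, the centroid depth is h_c = 648/(9.81 × 8.37) = 7.89188 m.
The plate makes 26.9° with the vertical, i.e. θ = 90° − 26.9° = 63.1° to the horizontal. Measuring y along the incline from the free-surface line, vertical depth h = y·sinθ with sinθ = 0.891798.
Along the incline, y_c = h_c/sinθ = 7.89188/0.891798 = 8.8494 m.
The centroid lies 3.1/2 = 1.55 m below the top edge, so the top edge sits at y_top = 8.8494 − 1.55 = 7.2994 m along the incline.

y_top ≈ 7.299 m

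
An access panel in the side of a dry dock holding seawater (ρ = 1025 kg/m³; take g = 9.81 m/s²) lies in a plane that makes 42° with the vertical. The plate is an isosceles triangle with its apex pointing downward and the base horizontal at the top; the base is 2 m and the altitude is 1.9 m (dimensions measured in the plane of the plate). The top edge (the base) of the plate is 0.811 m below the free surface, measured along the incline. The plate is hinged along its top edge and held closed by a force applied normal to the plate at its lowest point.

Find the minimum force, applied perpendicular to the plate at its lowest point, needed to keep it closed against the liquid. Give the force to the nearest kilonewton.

P ≈ 8 kN

γ = ρg = 1025 × 9.81 / 1000 = 10.05525 kN/m³.
The plate makes 42° with the vertical, i.e. θ = 90° − 42° = 48° to the horizontal. Measuring y along the incline from the free-surface line, vertical depth h = y·sinθ with sinθ = 0.743145.
With the apex down, the centroid sits h/3 = 1.9/3 = 0.633333 m below the base (the top edge), so y_c = 0.811 + 0.633333 = 1.44433 m and h_c = 1.44433 × 0.743145 = 1.07335 m.
A = ½ × 2 × 1.9 = 1.9 m².
Resultant F = γ·h_c·A = 10.05525 × 1.07335 × 1.9 = 20.5063 kN.
I_c = b·h³/36 = 2 × 1.9³/36 = 0.381056 m⁴.
Centre of pressure: y_p = y_c + I_c/(y_c·A) = 1.44433 + 0.381056/(1.44433 × 1.9) = 1.44433 + 0.138857 = 1.58319 m along the plane.
The resultant acts 0.633333 + 0.138857 = 0.77219 m (along the plate) below the hinge at the top edge, so the moment about the hinge is M = F × 0.77219 = 20.5063 × 0.77219 = 15.8348 kN·m.
A normal force at the bottom, 1.9 m from the hinge, must supply this moment: P = 15.8348/1.9 = 8.33411 kN.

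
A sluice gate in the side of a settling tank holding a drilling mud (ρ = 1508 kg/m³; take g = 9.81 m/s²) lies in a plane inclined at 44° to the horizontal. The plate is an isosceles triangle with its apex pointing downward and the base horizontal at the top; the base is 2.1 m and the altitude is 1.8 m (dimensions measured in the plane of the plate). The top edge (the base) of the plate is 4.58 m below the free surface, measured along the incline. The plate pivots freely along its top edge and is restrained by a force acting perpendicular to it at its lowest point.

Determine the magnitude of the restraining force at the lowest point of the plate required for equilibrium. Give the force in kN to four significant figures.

γ = ρg = 1508 × 9.81 / 1000 = 14.79348 kN/m³.
Let θ = 44° be the plate's angle to the horizontal; measure y along the incline from where the plane meets the free surface. Vertical depth h = y·sinθ with sinθ = 0.694658.
With the apex down, the centroid sits h/3 = 1.8/3 = 0.6 m below the base (the top edge), so y_c = 4.58 + 0.6 = 5.18 m and h_c = 5.18 × 0.694658 = 3.59833 m.
A = ½ × 2.1 × 1.8 = 1.89 m².
Resultant F = γ·h_c·A = 14.79348 × 3.59833 × 1.89 = 100.608 kN.
I_c = b·h³/36 = 2.1 × 1.8³/36 = 0.3402 m⁴.
Centre of pressure: y_p = y_c + I_c/(y_c·A) = 5.18 + 0.3402/(5.18 × 1.89) = 5.18 + 0.034749 = 5.21475 m along the plane.
The resultant acts 0.6 + 0.034749 = 0.634749 m (along the plate) below the hinge at the top edge, so the moment about the hinge is M = F × 0.634749 = 100.608 × 0.634749 = 63.8608 kN·m.
A normal force at the bottom, 1.8 m from the hinge, must supply this moment: P = 63.8608/1.8 = 35.4782 kN.

P ≈ 35.48 kN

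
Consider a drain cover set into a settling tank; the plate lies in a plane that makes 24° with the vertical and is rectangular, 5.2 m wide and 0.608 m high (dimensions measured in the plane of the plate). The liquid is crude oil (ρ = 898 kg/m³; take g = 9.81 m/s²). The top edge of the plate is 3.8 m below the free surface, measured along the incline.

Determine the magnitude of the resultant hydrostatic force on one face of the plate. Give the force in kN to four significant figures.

F ≈ 104.4 kN

γ = ρg = 898 × 9.81 / 1000 = 8.80938 kN/m³.
The plate makes 24° with the vertical, i.e. θ = 90° − 24° = 66° to the horizontal. Measuring y along the incline from the free-surface line, vertical depth h = y·sinθ with sinθ = 0.913545.
The centroid lies 0.608/2 = 0.304 m below the top edge, so y_c = 3.8 + 0.304 = 4.104 m and h_c = 4.104 × 0.913545 = 3.74919 m.
A = 5.2 × 0.608 = 3.1616 m².
Resultant F = γ·h_c·A = 8.80938 × 3.74919 × 3.1616 = 104.421 kN.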